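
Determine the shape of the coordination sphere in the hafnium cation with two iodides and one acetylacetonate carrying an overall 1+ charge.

Ligand charges: each iodide is −1; each acetylacetonate is −1. With an overall charge of +1 the hafnium centre must be in the +4 oxidation state.
Hafnium is a group-4 element; Hf(IV) is therefore d⁰.
Counting donor atoms: 2×iodide (monodentate) → 2 donors; 1×acetylacetonate (bidentate) → 2 donors. Coordination number = 4.
A d⁰ ion has no crystal-field stabilisation preference between square planar and tetrahedral, so four ligands adopt the sterically favoured tetrahedral geometry.

tetrahedral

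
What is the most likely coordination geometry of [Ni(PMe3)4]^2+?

Trimethylphosphine is neutral; balancing the +2 overall charge requires Ni(II).
Nickel is a group-10 element; Ni(II) is therefore d⁸.
Coordination number: 4.
Trimethylphosphine is a strong-field ligand (high in the spectrochemical series).
A 3d d⁸ ion with strong-field ligands gains enough CFSE to favour square planar over tetrahedral.

square planar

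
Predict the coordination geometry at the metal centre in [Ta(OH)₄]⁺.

tetrahedral

Ligand charges: each hydroxide is −1. With an overall charge of +1 the tantalum centre must be in the +5 oxidation state.
Tantalum is a group-5 element; Ta(V) is therefore d⁰.
With 4 monodentate ligands the coordination number is 4.
A d⁰ ion has no crystal-field stabilisation preference between square planar and tetrahedral, so four ligands adopt the sterically favoured tetrahedral geometry.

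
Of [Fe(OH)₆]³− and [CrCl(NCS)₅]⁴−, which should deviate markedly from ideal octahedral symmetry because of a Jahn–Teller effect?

[Fe(OH)₆]³−: Ligand charges: each hydroxide is −1. With an overall charge of −3 the iron centre must be in the +3 oxidation state. Group 8 minus oxidation state 3 gives a d⁵ configuration. Hydroxide is a weak-field ligand for a first-row metal, so the complex is high-spin. The d⁵ configuration leaves the e_g set evenly filled (or empty) — no strong Jahn–Teller driving force.
[CrCl(NCS)₅]⁴−: Summing ligand charges against the −4 overall charge gives an oxidation state of +2 for chromium. Cr sits in group 6, so the d-electron count is 6 − 2 = 4. Chloride and isothiocyanate are weak-field ligands for a first-row metal, so the complex is high-spin. The t₂g³e_g¹ (high-spin) configuration has an unevenly filled e_g set; the Jahn–Teller theorem predicts a tetragonal distortion (typically axial elongation) to lift the degeneracy.

[CrCl(NCS)₅]⁴−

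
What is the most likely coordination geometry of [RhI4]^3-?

Summing ligand charges against the −3 overall charge gives an oxidation state of +1 for rhodium.
Group 9 minus oxidation state 1 gives a d⁸ configuration.
Coordination number: 4.
A 4d d⁸ ion has a large crystal-field splitting; square planar leaves the high-energy d_{x²−y²} orbital empty and maximises CFSE.

square planar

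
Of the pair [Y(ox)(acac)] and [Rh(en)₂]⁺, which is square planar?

[Rh(en)₂]⁺

For [Y(ox)(acac)]: Ligand charges: each oxalate is −2; each acetylacetonate is −1. With an overall charge of 0 the yttrium centre must be in the +3 oxidation state. Yttrium is a group-3 element; Y(III) is therefore d⁰. A d⁰ ion has no crystal-field stabilisation preference between square planar and tetrahedral, so four ligands adopt the sterically favoured tetrahedral geometry. → tetrahedral.
For [Rh(en)₂]⁺: Ethylenediamine is neutral; balancing the +1 overall charge requires Rh(I). Rhodium is a group-9 element; Rh(I) is therefore d⁸. A 4d d⁸ ion has a large crystal-field splitting; square planar leaves the high-energy d_{x²−y²} orbital empty and maximises CFSE. → square planar.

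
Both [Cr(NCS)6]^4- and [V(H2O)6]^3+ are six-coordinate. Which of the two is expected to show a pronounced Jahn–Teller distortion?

[Cr(NCS)6]^4-: Summing ligand charges against the −4 overall charge gives an oxidation state of +2 for chromium. Chromium is a group-6 element; Cr(II) is therefore d⁴. Isothiocyanate is a weak-field ligand for a first-row metal, so the complex is high-spin. The t₂g³e_g¹ (high-spin) configuration has an unevenly filled e_g set; the Jahn–Teller theorem predicts a tetragonal distortion (typically axial elongation) to lift the degeneracy.
[V(H2O)6]^3+: Ligand charges: water is neutral. With an overall charge of +3 the vanadium centre must be in the +3 oxidation state. V sits in group 5, so the d-electron count is 5 − 3 = 2. The d² configuration leaves the e_g set evenly filled (or empty) — no strong Jahn–Teller driving force.

[Cr(NCS)6]^4-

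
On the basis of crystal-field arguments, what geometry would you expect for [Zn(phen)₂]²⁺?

Ligand charges: 1,10-phenanthroline is neutral. With an overall charge of +2 the zinc centre must be in the +2 oxidation state.
Zn sits in group 12, so the d-electron count is 12 − 2 = 10.
Counting donor atoms: 2×1,10-phenanthroline (bidentate) → 4 donors. Coordination number = 4.
A d¹⁰ ion has no crystal-field stabilisation preference between square planar and tetrahedral, so four ligands adopt the sterically favoured tetrahedral geometry.

tetrahedral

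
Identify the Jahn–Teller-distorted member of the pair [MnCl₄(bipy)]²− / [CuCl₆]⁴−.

[CuCl₆]⁴−

[MnCl₄(bipy)]²−: Summing ligand charges against the −2 overall charge gives an oxidation state of +2 for manganese. Mn sits in group 7, so the d-electron count is 7 − 2 = 5. Chloride is a weak-field ligand for a first-row metal, so the complex is high-spin. The d⁵ configuration leaves the e_g set evenly filled (or empty) — no strong Jahn–Teller driving force.
[CuCl₆]⁴−: Summing ligand charges against the −4 overall charge gives an oxidation state of +2 for copper. Copper is a group-11 element; Cu(II) is therefore d⁹. The t₂g⁶e_g³ configuration has an unevenly filled e_g set; the Jahn–Teller theorem predicts a tetragonal distortion (typically axial elongation) to lift the degeneracy.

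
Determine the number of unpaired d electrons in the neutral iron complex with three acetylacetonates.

Ligand charges: each acetylacetonate is −1. With an overall charge of 0 the iron centre must be in the +3 oxidation state.
Group 8 minus oxidation state 3 gives a d⁵ configuration.
Counting donor atoms: 3×acetylacetonate (bidentate) → 6 donors. Coordination number = 6.
The spin state decides the count: Acetylacetonate is a weak-field ligand for a first-row metal, so the complex is high-spin.
An octahedral high-spin d⁵ ion is t₂g³e_g², giving 5 unpaired electrons.

5 unpaired electrons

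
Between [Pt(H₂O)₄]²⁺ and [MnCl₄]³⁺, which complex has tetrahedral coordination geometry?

[MnCl₄]³⁺

For [Pt(H₂O)₄]²⁺: Summing ligand charges against the +2 overall charge gives an oxidation state of +2 for platinum. Group 10 minus oxidation state 2 gives a d⁸ configuration. A 5d d⁸ ion has a large crystal-field splitting; square planar leaves the high-energy d_{x²−y²} orbital empty and maximises CFSE. → square planar.
For [MnCl₄]³⁺: Summing ligand charges against the +3 overall charge gives an oxidation state of +7 for manganese. Group 7 minus oxidation state 7 gives a d⁰ configuration. A d⁰ ion has no crystal-field stabilisation preference between square planar and tetrahedral, so four ligands adopt the sterically favoured tetrahedral geometry. → tetrahedral.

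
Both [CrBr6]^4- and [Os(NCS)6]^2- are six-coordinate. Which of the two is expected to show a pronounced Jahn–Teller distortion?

[CrBr6]^4-: Ligand charges: each bromide is −1. With an overall charge of −4 the chromium centre must be in the +2 oxidation state. Group 6 minus oxidation state 2 gives a d⁴ configuration. Bromide is a weak-field ligand for a first-row metal, so the complex is high-spin. The t₂g³e_g¹ (high-spin) configuration has an unevenly filled e_g set; the Jahn–Teller theorem predicts a tetragonal distortion (typically axial elongation) to lift the degeneracy.
[Os(NCS)6]^2-: Summing ligand charges against the −2 overall charge gives an oxidation state of +4 for osmium. Group 8 minus oxidation state 4 gives a d⁴ configuration. A 5d ion has a large Δₒ and is invariably low-spin. The d⁴ configuration leaves the e_g set evenly filled (or empty) — no strong Jahn–Teller driving force.

[CrBr6]^4-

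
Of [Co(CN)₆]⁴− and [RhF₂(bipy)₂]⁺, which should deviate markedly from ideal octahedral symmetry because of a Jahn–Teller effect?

[Co(CN)₆]⁴−

[Co(CN)₆]⁴−: Ligand charges: each cyanide is −1. With an overall charge of −4 the cobalt centre must be in the +2 oxidation state. Cobalt is a group-9 element; Co(II) is therefore d⁷. Cyanide is a strong-field ligand (high in the spectrochemical series) for a first-row metal, so the complex is low-spin. The t₂g⁶e_g¹ (low-spin) configuration has an unevenly filled e_g set; the Jahn–Teller theorem predicts a tetragonal distortion (typically axial elongation) to lift the degeneracy.
[RhF₂(bipy)₂]⁺: Summing ligand charges against the +1 overall charge gives an oxidation state of +3 for rhodium. Group 9 minus oxidation state 3 gives a d⁶ configuration. A 4d ion has a large Δₒ and is invariably low-spin. The d⁶ configuration leaves the e_g set evenly filled (or empty) — no strong Jahn–Teller driving force.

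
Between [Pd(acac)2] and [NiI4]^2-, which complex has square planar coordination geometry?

[Pd(acac)2]

For [Pd(acac)2]: Each acetylacetonate is −1; balancing the 0 overall charge requires Pd(II). Group 10 minus oxidation state 2 gives a d⁸ configuration. A 4d d⁸ ion has a large crystal-field splitting; square planar leaves the high-energy d_{x²−y²} orbital empty and maximises CFSE. → square planar.
For [NiI4]^2-: Summing ligand charges against the −2 overall charge gives an oxidation state of +2 for nickel. Group 10 minus oxidation state 2 gives a d⁸ configuration. Iodide is a weak-field ligand. With weak-field ligands the CFSE gain from square planar is small, so a 3d d⁸ ion takes the sterically preferred tetrahedral geometry. → tetrahedral.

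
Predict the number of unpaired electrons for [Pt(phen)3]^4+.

Ligand charges: 1,10-phenanthroline is neutral. With an overall charge of +4 the platinum centre must be in the +4 oxidation state.
Group 10 minus oxidation state 4 gives a d⁶ configuration.
Counting donor atoms: 3×1,10-phenanthroline (bidentate) → 6 donors. Coordination number = 6.
The spin state decides the count: a 5d ion has a large Δₒ and is invariably low-spin.
An octahedral low-spin d⁶ ion is t₂g⁶e_g⁰, giving 0 unpaired electrons.

0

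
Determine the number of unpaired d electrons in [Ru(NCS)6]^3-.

1 unpaired electron

Summing ligand charges against the −3 overall charge gives an oxidation state of +3 for ruthenium.
Group 8 minus oxidation state 3 gives a d⁵ configuration.
The spin state decides the count: a 4d ion has a large Δₒ and is invariably low-spin.
An octahedral low-spin d⁵ ion is t₂g⁵e_g⁰, giving 1 unpaired electron.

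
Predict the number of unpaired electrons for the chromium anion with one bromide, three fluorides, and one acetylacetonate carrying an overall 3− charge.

4

Each bromide is −1; each fluoride is −1; each acetylacetonate is −1; balancing the −3 overall charge requires Cr(II).
Chromium is a group-6 element; Cr(II) is therefore d⁴.
Counting donor atoms: 1×bromide (monodentate) → 1 donor; 3×fluoride (monodentate) → 3 donors; 1×acetylacetonate (bidentate) → 2 donors. Coordination number = 6.
The spin state decides the count: Acetylacetonate, bromide, and fluoride are weak-field ligands for a first-row metal, so the complex is high-spin.
An octahedral high-spin d⁴ ion is t₂g³e_g¹, giving 4 unpaired electrons.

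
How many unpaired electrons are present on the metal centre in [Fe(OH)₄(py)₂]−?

Ligand charges: each hydroxide is −1; pyridine is neutral. With an overall charge of −1 the iron centre must be in the +3 oxidation state.
Iron is a group-8 element; Fe(III) is therefore d⁵.
The spin state decides the count: Hydroxide is a weak-field ligand for a first-row metal, so the complex is high-spin.
An octahedral high-spin d⁵ ion is t₂g³e_g², giving 5 unpaired electrons.

5 unpaired electrons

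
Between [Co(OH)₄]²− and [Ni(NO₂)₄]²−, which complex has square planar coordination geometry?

[Ni(NO₂)₄]²−

For [Co(OH)₄]²−: Each hydroxide is −1; balancing the −2 overall charge requires Co(II). Group 9 minus oxidation state 2 gives a d⁷ configuration. For a high-spin 3d d⁷ ion with weak-field ligands the small Δₜ gives little square-planar CFSE advantage, so four ligands adopt the sterically favoured tetrahedral geometry. → tetrahedral.
For [Ni(NO₂)₄]²−: Summing ligand charges against the −2 overall charge gives an oxidation state of +2 for nickel. Ni sits in group 10, so the d-electron count is 10 − 2 = 8. Nitro (N-bound nitrite) is a strong-field ligand (high in the spectrochemical series). A 3d d⁸ ion with strong-field ligands gains enough CFSE to favour square planar over tetrahedral. → square planar.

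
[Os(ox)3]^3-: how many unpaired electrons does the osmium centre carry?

Ligand charges: each oxalate is −2. With an overall charge of −3 the osmium centre must be in the +3 oxidation state.
Osmium is a group-8 element; Os(III) is therefore d⁵.
Counting donor atoms: 3×oxalate (bidentate) → 6 donors. Coordination number = 6.
The spin state decides the count: a 5d ion has a large Δₒ and is invariably low-spin.
An octahedral low-spin d⁵ ion is t₂g⁵e_g⁰, giving 1 unpaired electron.

1 unpaired electron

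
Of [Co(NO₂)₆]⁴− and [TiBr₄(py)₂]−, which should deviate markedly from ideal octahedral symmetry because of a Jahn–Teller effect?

[Co(NO₂)₆]⁴−

[Co(NO₂)₆]⁴−: Ligand charges: each nitro (N-bound nitrite) is −1. With an overall charge of −4 the cobalt centre must be in the +2 oxidation state. Group 9 minus oxidation state 2 gives a d⁷ configuration. Nitro (N-bound nitrite) is a strong-field ligand (high in the spectrochemical series) for a first-row metal, so the complex is low-spin. The t₂g⁶e_g¹ (low-spin) configuration has an unevenly filled e_g set; the Jahn–Teller theorem predicts a tetragonal distortion (typically axial elongation) to lift the degeneracy.
[TiBr₄(py)₂]−: Each bromide is −1; pyridine is neutral; balancing the −1 overall charge requires Ti(III). Titanium is a group-4 element; Ti(III) is therefore d¹. The d¹ configuration leaves the e_g set evenly filled (or empty) — no strong Jahn–Teller driving force.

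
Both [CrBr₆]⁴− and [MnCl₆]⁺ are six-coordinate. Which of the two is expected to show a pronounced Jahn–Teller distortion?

[CrBr₆]⁴−: Summing ligand charges against the −4 overall charge gives an oxidation state of +2 for chromium. Group 6 minus oxidation state 2 gives a d⁴ configuration. Bromide is a weak-field ligand for a first-row metal, so the complex is high-spin. The t₂g³e_g¹ (high-spin) configuration has an unevenly filled e_g set; the Jahn–Teller theorem predicts a tetragonal distortion (typically axial elongation) to lift the degeneracy.
[MnCl₆]⁺: Ligand charges: each chloride is −1. With an overall charge of +1 the manganese centre must be in the +7 oxidation state. Group 7 minus oxidation state 7 gives a d⁰ configuration. The d⁰ configuration leaves the e_g set evenly filled (or empty) — no strong Jahn–Teller driving force.

[CrBr₆]⁴−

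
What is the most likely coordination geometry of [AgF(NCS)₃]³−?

Summing ligand charges against the −3 overall charge gives an oxidation state of +1 for silver.
Ag sits in group 11, so the d-electron count is 11 − 1 = 10.
Coordination number: 4.
A d¹⁰ ion has no crystal-field stabilisation preference between square planar and tetrahedral, so four ligands adopt the sterically favoured tetrahedral geometry.

tetrahedral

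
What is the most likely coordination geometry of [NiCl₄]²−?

Ligand charges: each chloride is −1. With an overall charge of −2 the nickel centre must be in the +2 oxidation state.
Group 10 minus oxidation state 2 gives a d⁸ configuration.
Coordination number: 4.
Chloride is a weak-field ligand.
With weak-field ligands the CFSE gain from square planar is small, so a 3d d⁸ ion takes the sterically preferred tetrahedral geometry.

tetrahedral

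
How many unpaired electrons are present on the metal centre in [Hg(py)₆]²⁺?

0 unpaired electrons

Pyridine is neutral; balancing the +2 overall charge requires Hg(II).
Hg sits in group 12, so the d-electron count is 12 − 2 = 10.
In an octahedral field the d¹⁰ configuration is t₂g⁶e_g⁴, giving 0 unpaired electrons.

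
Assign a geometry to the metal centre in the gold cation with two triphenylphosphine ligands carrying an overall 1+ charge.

linear

Summing ligand charges against the +1 overall charge gives an oxidation state of +1 for gold.
Gold is a group-11 element; Au(I) is therefore d¹⁰.
Coordination number: 2.
A d¹⁰ ion with only two ligands adopts a linear arrangement (sp hybridisation; no CFSE preference).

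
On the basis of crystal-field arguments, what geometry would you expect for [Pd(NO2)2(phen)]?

Each nitro (N-bound nitrite) is −1; 1,10-phenanthroline is neutral; balancing the 0 overall charge requires Pd(II).
Pd sits in group 10, so the d-electron count is 10 − 2 = 8.
Counting donor atoms: 2×nitro (N-bound nitrite) (monodentate) → 2 donors; 1×1,10-phenanthroline (bidentate) → 2 donors. Coordination number = 4.
A 4d d⁸ ion has a large crystal-field splitting; square planar leaves the high-energy d_{x²−y²} orbital empty and maximises CFSE.

square planar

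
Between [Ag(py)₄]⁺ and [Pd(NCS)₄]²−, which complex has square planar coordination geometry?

[Pd(NCS)₄]²−

For [Ag(py)₄]⁺: Pyridine is neutral; balancing the +1 overall charge requires Ag(I). Group 11 minus oxidation state 1 gives a d¹⁰ configuration. A d¹⁰ ion has no crystal-field stabilisation preference between square planar and tetrahedral, so four ligands adopt the sterically favoured tetrahedral geometry. → tetrahedral.
For [Pd(NCS)₄]²−: Each isothiocyanate is −1; balancing the −2 overall charge requires Pd(II). Group 10 minus oxidation state 2 gives a d⁸ configuration. A 4d d⁸ ion has a large crystal-field splitting; square planar leaves the high-energy d_{x²−y²} orbital empty and maximises CFSE. → square planar.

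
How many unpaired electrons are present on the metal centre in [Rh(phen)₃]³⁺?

0 unpaired electrons

Summing ligand charges against the +3 overall charge gives an oxidation state of +3 for rhodium.
Group 9 minus oxidation state 3 gives a d⁶ configuration.
Counting donor atoms: 3×1,10-phenanthroline (bidentate) → 6 donors. Coordination number = 6.
The spin state decides the count: a 4d ion has a large Δₒ and is invariably low-spin.
An octahedral low-spin d⁶ ion is t₂g⁶e_g⁰, giving 0 unpaired electrons.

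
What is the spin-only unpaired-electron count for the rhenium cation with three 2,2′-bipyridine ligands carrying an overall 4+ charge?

3 unpaired electrons

2,2′-bipyridine is neutral; balancing the +4 overall charge requires Re(IV).
Rhenium is a group-7 element; Re(IV) is therefore d³.
Counting donor atoms: 3×2,2′-bipyridine (bidentate) → 6 donors. Coordination number = 6.
In an octahedral field the d³ configuration is t₂g³e_g⁰ (only one arrangement possible), giving 3 unpaired electrons.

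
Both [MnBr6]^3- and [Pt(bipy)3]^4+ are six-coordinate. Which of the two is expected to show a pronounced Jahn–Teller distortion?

[MnBr6]^3-

[MnBr6]^3-: Each bromide is −1; balancing the −3 overall charge requires Mn(III). Manganese is a group-7 element; Mn(III) is therefore d⁴. Bromide is a weak-field ligand for a first-row metal, so the complex is high-spin. The t₂g³e_g¹ (high-spin) configuration has an unevenly filled e_g set; the Jahn–Teller theorem predicts a tetragonal distortion (typically axial elongation) to lift the degeneracy.
[Pt(bipy)3]^4+: Summing ligand charges against the +4 overall charge gives an oxidation state of +4 for platinum. Group 10 minus oxidation state 4 gives a d⁶ configuration. A 5d ion has a large Δₒ and is invariably low-spin. The d⁶ configuration leaves the e_g set evenly filled (or empty) — no strong Jahn–Teller driving force.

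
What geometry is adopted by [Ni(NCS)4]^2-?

tetrahedral

Summing ligand charges against the −2 overall charge gives an oxidation state of +2 for nickel.
Ni sits in group 10, so the d-electron count is 10 − 2 = 8.
With 4 monodentate ligands the coordination number is 4.
Isothiocyanate is a weak-field ligand.
With weak-field ligands the CFSE gain from square planar is small, so a 3d d⁸ ion takes the sterically preferred tetrahedral geometry.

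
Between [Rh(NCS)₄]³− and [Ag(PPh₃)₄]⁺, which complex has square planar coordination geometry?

For [Rh(NCS)₄]³−: Ligand charges: each isothiocyanate is −1. With an overall charge of −3 the rhodium centre must be in the +1 oxidation state. Rh sits in group 9, so the d-electron count is 9 − 1 = 8. A 4d d⁸ ion has a large crystal-field splitting; square planar leaves the high-energy d_{x²−y²} orbital empty and maximises CFSE. → square planar.
For [Ag(PPh₃)₄]⁺: Ligand charges: triphenylphosphine is neutral. With an overall charge of +1 the silver centre must be in the +1 oxidation state. Silver is a group-11 element; Ag(I) is therefore d¹⁰. A d¹⁰ ion has no crystal-field stabilisation preference between square planar and tetrahedral, so four ligands adopt the sterically favoured tetrahedral geometry. → tetrahedral.

[Rh(NCS)₄]³−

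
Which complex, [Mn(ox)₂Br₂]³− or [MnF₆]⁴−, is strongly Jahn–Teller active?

[Mn(ox)₂Br₂]³−

[Mn(ox)₂Br₂]³−: Ligand charges: each oxalate is −2; each bromide is −1. With an overall charge of −3 the manganese centre must be in the +3 oxidation state. Group 7 minus oxidation state 3 gives a d⁴ configuration. Bromide and oxalate are weak-field ligands for a first-row metal, so the complex is high-spin. The t₂g³e_g¹ (high-spin) configuration has an unevenly filled e_g set; the Jahn–Teller theorem predicts a tetragonal distortion (typically axial elongation) to lift the degeneracy.
[MnF₆]⁴−: Summing ligand charges against the −4 overall charge gives an oxidation state of +2 for manganese. Mn sits in group 7, so the d-electron count is 7 − 2 = 5. Fluoride is a weak-field ligand for a first-row metal, so the complex is high-spin. The d⁵ configuration leaves the e_g set evenly filled (or empty) — no strong Jahn–Teller driving force.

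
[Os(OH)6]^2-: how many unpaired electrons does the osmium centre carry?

Ligand charges: each hydroxide is −1. With an overall charge of −2 the osmium centre must be in the +4 oxidation state.
Group 8 minus oxidation state 4 gives a d⁴ configuration.
The spin state decides the count: a 5d ion has a large Δₒ and is invariably low-spin.
An octahedral low-spin d⁴ ion is t₂g⁴e_g⁰, giving 2 unpaired electrons.

2 unpaired electrons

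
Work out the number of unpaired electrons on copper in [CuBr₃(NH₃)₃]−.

1

Summing ligand charges against the −1 overall charge gives an oxidation state of +2 for copper.
Group 11 minus oxidation state 2 gives a d⁹ configuration.
In an octahedral field the d⁹ configuration is t₂g⁶e_g³ (only one arrangement possible), giving 1 unpaired electron.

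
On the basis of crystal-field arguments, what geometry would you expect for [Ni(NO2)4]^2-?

square planar

Summing ligand charges against the −2 overall charge gives an oxidation state of +2 for nickel.
Group 10 minus oxidation state 2 gives a d⁸ configuration.
With 4 monodentate ligands the coordination number is 4.
Nitro (N-bound nitrite) is a strong-field ligand (high in the spectrochemical series).
A 3d d⁸ ion with strong-field ligands gains enough CFSE to favour square planar over tetrahedral.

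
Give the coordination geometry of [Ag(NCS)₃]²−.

trigonal planar

Each isothiocyanate is −1; balancing the −2 overall charge requires Ag(I).
Group 11 minus oxidation state 1 gives a d¹⁰ configuration.
Coordination number: 3.
Three ligands around a d¹⁰ centre minimise repulsion in a trigonal-planar arrangement.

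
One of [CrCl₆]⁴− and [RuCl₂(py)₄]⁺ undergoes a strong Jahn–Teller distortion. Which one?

[CrCl₆]⁴−: Ligand charges: each chloride is −1. With an overall charge of −4 the chromium centre must be in the +2 oxidation state. Group 6 minus oxidation state 2 gives a d⁴ configuration. Chloride is a weak-field ligand for a first-row metal, so the complex is high-spin. The t₂g³e_g¹ (high-spin) configuration has an unevenly filled e_g set; the Jahn–Teller theorem predicts a tetragonal distortion (typically axial elongation) to lift the degeneracy.
[RuCl₂(py)₄]⁺: Summing ligand charges against the +1 overall charge gives an oxidation state of +3 for ruthenium. Group 8 minus oxidation state 3 gives a d⁵ configuration. A 4d ion has a large Δₒ and is invariably low-spin. The d⁵ configuration leaves the e_g set evenly filled (or empty) — no strong Jahn–Teller driving force.

[CrCl₆]⁴−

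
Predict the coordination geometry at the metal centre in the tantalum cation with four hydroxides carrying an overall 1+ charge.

tetrahedral

Each hydroxide is −1; balancing the +1 overall charge requires Ta(V).
Tantalum is a group-5 element; Ta(V) is therefore d⁰.
Coordination number: 4.
A d⁰ ion has no crystal-field stabilisation preference between square planar and tetrahedral, so four ligands adopt the sterically favoured tetrahedral geometry.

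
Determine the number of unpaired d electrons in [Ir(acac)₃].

Each acetylacetonate is −1; balancing the 0 overall charge requires Ir(III).
Ir sits in group 9, so the d-electron count is 9 − 3 = 6.
Counting donor atoms: 3×acetylacetonate (bidentate) → 6 donors. Coordination number = 6.
The spin state decides the count: a 5d ion has a large Δₒ and is invariably low-spin.
An octahedral low-spin d⁶ ion is t₂g⁶e_g⁰, giving 0 unpaired electrons.

0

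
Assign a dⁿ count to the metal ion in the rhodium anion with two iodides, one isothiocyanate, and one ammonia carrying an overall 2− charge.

Summing ligand charges against the −2 overall charge gives an oxidation state of +1 for rhodium.
Group 9 minus oxidation state 1 gives a d⁸ configuration.

d8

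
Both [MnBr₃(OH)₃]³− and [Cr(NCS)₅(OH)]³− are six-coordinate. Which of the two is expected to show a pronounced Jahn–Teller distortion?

[MnBr₃(OH)₃]³−

[MnBr₃(OH)₃]³−: Summing ligand charges against the −3 overall charge gives an oxidation state of +3 for manganese. Manganese is a group-7 element; Mn(III) is therefore d⁴. Bromide and hydroxide are weak-field ligands for a first-row metal, so the complex is high-spin. The t₂g³e_g¹ (high-spin) configuration has an unevenly filled e_g set; the Jahn–Teller theorem predicts a tetragonal distortion (typically axial elongation) to lift the degeneracy.
[Cr(NCS)₅(OH)]³−: Ligand charges: each isothiocyanate is −1; each hydroxide is −1. With an overall charge of −3 the chromium centre must be in the +3 oxidation state. Chromium is a group-6 element; Cr(III) is therefore d³. The d³ configuration leaves the e_g set evenly filled (or empty) — no strong Jahn–Teller driving force.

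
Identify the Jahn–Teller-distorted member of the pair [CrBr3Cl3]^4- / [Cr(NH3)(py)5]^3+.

[CrBr3Cl3]^4-

[CrBr3Cl3]^4-: Each bromide is −1; each chloride is −1; balancing the −4 overall charge requires Cr(II). Chromium is a group-6 element; Cr(II) is therefore d⁴. Bromide and chloride are weak-field ligands for a first-row metal, so the complex is high-spin. The t₂g³e_g¹ (high-spin) configuration has an unevenly filled e_g set; the Jahn–Teller theorem predicts a tetragonal distortion (typically axial elongation) to lift the degeneracy.
[Cr(NH3)(py)5]^3+: Ammonia is neutral; pyridine is neutral; balancing the +3 overall charge requires Cr(III). Cr sits in group 6, so the d-electron count is 6 − 3 = 3. The d³ configuration leaves the e_g set evenly filled (or empty) — no strong Jahn–Teller driving force.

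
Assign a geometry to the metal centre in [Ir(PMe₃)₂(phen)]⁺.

square planar

Ligand charges: trimethylphosphine is neutral; 1,10-phenanthroline is neutral. With an overall charge of +1 the iridium centre must be in the +1 oxidation state.
Group 9 minus oxidation state 1 gives a d⁸ configuration.
Counting donor atoms: 2×trimethylphosphine (monodentate) → 2 donors; 1×1,10-phenanthroline (bidentate) → 2 donors. Coordination number = 4.
A 5d d⁸ ion has a large crystal-field splitting; square planar leaves the high-energy d_{x²−y²} orbital empty and maximises CFSE.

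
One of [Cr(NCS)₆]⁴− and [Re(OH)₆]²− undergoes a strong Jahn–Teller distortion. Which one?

[Cr(NCS)₆]⁴−: Each isothiocyanate is −1; balancing the −4 overall charge requires Cr(II). Chromium is a group-6 element; Cr(II) is therefore d⁴. Isothiocyanate is a weak-field ligand for a first-row metal, so the complex is high-spin. The t₂g³e_g¹ (high-spin) configuration has an unevenly filled e_g set; the Jahn–Teller theorem predicts a tetragonal distortion (typically axial elongation) to lift the degeneracy.
[Re(OH)₆]²−: Summing ligand charges against the −2 overall charge gives an oxidation state of +4 for rhenium. Re sits in group 7, so the d-electron count is 7 − 4 = 3. The d³ configuration leaves the e_g set evenly filled (or empty) — no strong Jahn–Teller driving force.

[Cr(NCS)₆]⁴−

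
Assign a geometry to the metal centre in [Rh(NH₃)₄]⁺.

square planar

Summing ligand charges against the +1 overall charge gives an oxidation state of +1 for rhodium.
Rhodium is a group-9 element; Rh(I) is therefore d⁸.
With 4 monodentate ligands the coordination number is 4.
A 4d d⁸ ion has a large crystal-field splitting; square planar leaves the high-energy d_{x²−y²} orbital empty and maximises CFSE.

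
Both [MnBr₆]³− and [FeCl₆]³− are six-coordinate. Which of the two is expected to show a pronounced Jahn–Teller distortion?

[MnBr₆]³−

[MnBr₆]³−: Ligand charges: each bromide is −1. With an overall charge of −3 the manganese centre must be in the +3 oxidation state. Mn sits in group 7, so the d-electron count is 7 − 3 = 4. Bromide is a weak-field ligand for a first-row metal, so the complex is high-spin. The t₂g³e_g¹ (high-spin) configuration has an unevenly filled e_g set; the Jahn–Teller theorem predicts a tetragonal distortion (typically axial elongation) to lift the degeneracy.
[FeCl₆]³−: Summing ligand charges against the −3 overall charge gives an oxidation state of +3 for iron. Group 8 minus oxidation state 3 gives a d⁵ configuration. Chloride is a weak-field ligand for a first-row metal, so the complex is high-spin. The d⁵ configuration leaves the e_g set evenly filled (or empty) — no strong Jahn–Teller driving force.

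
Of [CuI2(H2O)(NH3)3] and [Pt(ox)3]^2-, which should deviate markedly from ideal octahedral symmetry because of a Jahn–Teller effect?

[CuI2(H2O)(NH3)3]: Summing ligand charges against the 0 overall charge gives an oxidation state of +2 for copper. Cu sits in group 11, so the d-electron count is 11 − 2 = 9. The t₂g⁶e_g³ configuration has an unevenly filled e_g set; the Jahn–Teller theorem predicts a tetragonal distortion (typically axial elongation) to lift the degeneracy.
[Pt(ox)3]^2-: Each oxalate is −2; balancing the −2 overall charge requires Pt(IV). Pt sits in group 10, so the d-electron count is 10 − 4 = 6. A 5d ion has a large Δₒ and is invariably low-spin. The d⁶ configuration leaves the e_g set evenly filled (or empty) — no strong Jahn–Teller driving force.

[CuI2(H2O)(NH3)3]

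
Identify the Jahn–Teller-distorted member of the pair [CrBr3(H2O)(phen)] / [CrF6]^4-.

[CrF6]^4-

[CrBr3(H2O)(phen)]: Summing ligand charges against the 0 overall charge gives an oxidation state of +3 for chromium. Chromium is a group-6 element; Cr(III) is therefore d³. The d³ configuration leaves the e_g set evenly filled (or empty) — no strong Jahn–Teller driving force.
[CrF6]^4-: Summing ligand charges against the −4 overall charge gives an oxidation state of +2 for chromium. Group 6 minus oxidation state 2 gives a d⁴ configuration. Fluoride is a weak-field ligand for a first-row metal, so the complex is high-spin. The t₂g³e_g¹ (high-spin) configuration has an unevenly filled e_g set; the Jahn–Teller theorem predicts a tetragonal distortion (typically axial elongation) to lift the degeneracy.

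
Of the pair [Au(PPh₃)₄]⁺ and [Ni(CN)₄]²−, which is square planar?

[Ni(CN)₄]²−

For [Au(PPh₃)₄]⁺: Ligand charges: triphenylphosphine is neutral. With an overall charge of +1 the gold centre must be in the +1 oxidation state. Gold is a group-11 element; Au(I) is therefore d¹⁰. A d¹⁰ ion has no crystal-field stabilisation preference between square planar and tetrahedral, so four ligands adopt the sterically favoured tetrahedral geometry. → tetrahedral.
For [Ni(CN)₄]²−: Summing ligand charges against the −2 overall charge gives an oxidation state of +2 for nickel. Nickel is a group-10 element; Ni(II) is therefore d⁸. Cyanide is a strong-field ligand (high in the spectrochemical series). A 3d d⁸ ion with strong-field ligands gains enough CFSE to favour square planar over tetrahedral. → square planar.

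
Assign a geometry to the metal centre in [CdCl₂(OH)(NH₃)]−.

Summing ligand charges against the −1 overall charge gives an oxidation state of +2 for cadmium.
Cd sits in group 12, so the d-electron count is 12 − 2 = 10.
With 4 monodentate ligands the coordination number is 4.
A d¹⁰ ion has no crystal-field stabilisation preference between square planar and tetrahedral, so four ligands adopt the sterically favoured tetrahedral geometry.

tetrahedral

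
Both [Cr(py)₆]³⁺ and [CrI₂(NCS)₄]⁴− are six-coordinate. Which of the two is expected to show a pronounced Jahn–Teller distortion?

[CrI₂(NCS)₄]⁴−

[Cr(py)₆]³⁺: Ligand charges: pyridine is neutral. With an overall charge of +3 the chromium centre must be in the +3 oxidation state. Cr sits in group 6, so the d-electron count is 6 − 3 = 3. The d³ configuration leaves the e_g set evenly filled (or empty) — no strong Jahn–Teller driving force.
[CrI₂(NCS)₄]⁴−: Each iodide is −1; each isothiocyanate is −1; balancing the −4 overall charge requires Cr(II). Group 6 minus oxidation state 2 gives a d⁴ configuration. Iodide and isothiocyanate are weak-field ligands for a first-row metal, so the complex is high-spin. The t₂g³e_g¹ (high-spin) configuration has an unevenly filled e_g set; the Jahn–Teller theorem predicts a tetragonal distortion (typically axial elongation) to lift the degeneracy.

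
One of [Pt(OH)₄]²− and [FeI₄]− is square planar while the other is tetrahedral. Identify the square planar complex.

For [Pt(OH)₄]²−: Each hydroxide is −1; balancing the −2 overall charge requires Pt(II). Platinum is a group-10 element; Pt(II) is therefore d⁸. A 5d d⁸ ion has a large crystal-field splitting; square planar leaves the high-energy d_{x²−y²} orbital empty and maximises CFSE. → square planar.
For [FeI₄]−: Summing ligand charges against the −1 overall charge gives an oxidation state of +3 for iron. Fe sits in group 8, so the d-electron count is 8 − 3 = 5. A high-spin d⁵ ion has zero CFSE in either geometry, so four ligands adopt the sterically favoured tetrahedral geometry. → tetrahedral.

[Pt(OH)₄]²−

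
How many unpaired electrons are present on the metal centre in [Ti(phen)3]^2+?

2

1,10-phenanthroline is neutral; balancing the +2 overall charge requires Ti(II).
Ti sits in group 4, so the d-electron count is 4 − 2 = 2.
Counting donor atoms: 3×1,10-phenanthroline (bidentate) → 6 donors. Coordination number = 6.
In an octahedral field the d² configuration is t₂g²e_g⁰ (only one arrangement possible), giving 2 unpaired electrons.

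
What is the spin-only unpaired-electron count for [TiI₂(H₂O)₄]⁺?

Summing ligand charges against the +1 overall charge gives an oxidation state of +3 for titanium.
Group 4 minus oxidation state 3 gives a d¹ configuration.
In an octahedral field the d¹ configuration is t₂g¹e_g⁰ (only one arrangement possible), giving 1 unpaired electron.

1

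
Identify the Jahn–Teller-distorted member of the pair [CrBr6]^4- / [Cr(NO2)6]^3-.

[CrBr6]^4-

[CrBr6]^4-: Ligand charges: each bromide is −1. With an overall charge of −4 the chromium centre must be in the +2 oxidation state. Chromium is a group-6 element; Cr(II) is therefore d⁴. Bromide is a weak-field ligand for a first-row metal, so the complex is high-spin. The t₂g³e_g¹ (high-spin) configuration has an unevenly filled e_g set; the Jahn–Teller theorem predicts a tetragonal distortion (typically axial elongation) to lift the degeneracy.
[Cr(NO2)6]^3-: Summing ligand charges against the −3 overall charge gives an oxidation state of +3 for chromium. Chromium is a group-6 element; Cr(III) is therefore d³. The d³ configuration leaves the e_g set evenly filled (or empty) — no strong Jahn–Teller driving force.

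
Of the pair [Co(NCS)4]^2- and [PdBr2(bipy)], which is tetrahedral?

[Co(NCS)4]^2-

For [Co(NCS)4]^2-: Summing ligand charges against the −2 overall charge gives an oxidation state of +2 for cobalt. Group 9 minus oxidation state 2 gives a d⁷ configuration. For a high-spin 3d d⁷ ion with weak-field ligands the small Δₜ gives little square-planar CFSE advantage, so four ligands adopt the sterically favoured tetrahedral geometry. → tetrahedral.
For [PdBr2(bipy)]: Ligand charges: each bromide is −1; 2,2′-bipyridine is neutral. With an overall charge of 0 the palladium centre must be in the +2 oxidation state. Group 10 minus oxidation state 2 gives a d⁸ configuration. A 4d d⁸ ion has a large crystal-field splitting; square planar leaves the high-energy d_{x²−y²} orbital empty and maximises CFSE. → square planar.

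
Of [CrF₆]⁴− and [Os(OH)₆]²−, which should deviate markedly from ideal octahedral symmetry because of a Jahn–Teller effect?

[CrF₆]⁴−

[CrF₆]⁴−: Ligand charges: each fluoride is −1. With an overall charge of −4 the chromium centre must be in the +2 oxidation state. Chromium is a group-6 element; Cr(II) is therefore d⁴. Fluoride is a weak-field ligand for a first-row metal, so the complex is high-spin. The t₂g³e_g¹ (high-spin) configuration has an unevenly filled e_g set; the Jahn–Teller theorem predicts a tetragonal distortion (typically axial elongation) to lift the degeneracy.
[Os(OH)₆]²−: Each hydroxide is −1; balancing the −2 overall charge requires Os(IV). Group 8 minus oxidation state 4 gives a d⁴ configuration. A 5d ion has a large Δₒ and is invariably low-spin. The d⁴ configuration leaves the e_g set evenly filled (or empty) — no strong Jahn–Teller driving force.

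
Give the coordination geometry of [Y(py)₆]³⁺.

octahedral

Pyridine is neutral; balancing the +3 overall charge requires Y(III).
Y sits in group 3, so the d-electron count is 3 − 3 = 0.
With 6 monodentate ligands the coordination number is 6.
Six donors around a single metal centre give an octahedral coordination sphere.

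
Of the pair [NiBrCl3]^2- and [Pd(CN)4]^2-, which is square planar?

[Pd(CN)4]^2-

For [NiBrCl3]^2-: Summing ligand charges against the −2 overall charge gives an oxidation state of +2 for nickel. Nickel is a group-10 element; Ni(II) is therefore d⁸. Bromide and chloride are weak-field ligands. With weak-field ligands the CFSE gain from square planar is small, so a 3d d⁸ ion takes the sterically preferred tetrahedral geometry. → tetrahedral.
For [Pd(CN)4]^2-: Ligand charges: each cyanide is −1. With an overall charge of −2 the palladium centre must be in the +2 oxidation state. Pd sits in group 10, so the d-electron count is 10 − 2 = 8. A 4d d⁸ ion has a large crystal-field splitting; square planar leaves the high-energy d_{x²−y²} orbital empty and maximises CFSE. → square planar.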